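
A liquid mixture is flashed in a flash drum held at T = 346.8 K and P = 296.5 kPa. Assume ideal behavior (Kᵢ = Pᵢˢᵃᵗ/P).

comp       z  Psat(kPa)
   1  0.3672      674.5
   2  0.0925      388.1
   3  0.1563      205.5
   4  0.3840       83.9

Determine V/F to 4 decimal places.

Raoult's law: Kᵢ = Pᵢˢᵃᵗ/P = Pᵢˢᵃᵗ/296.5.
  K_1 = 674.5/296.5 = 2.274874, K_2 = 388.1/296.5 = 1.308938, K_3 = 205.5/296.5 = 0.693086, K_4 = 83.9/296.5 = 0.282968
Rachford–Rice: g(V/F) = Σ zᵢ(Kᵢ−1)/(1+V/F(Kᵢ−1)) = 0.
g(0) = ΣzᵢKᵢ − 1 = 0.1734 and g(1) = 1 − Σzᵢ/Kᵢ = -0.8146, so a root lies in (0, 1).
Newton–Raphson from V/F = 0.64:
  V/F = 0.6400: g = -0.28690, g' = -0.8842 → V/F = 0.3155
  V/F = 0.3155: g = -0.04909, g' = -0.6587 → V/F = 0.2410
  V/F = 0.2410: g = 0.00003, g' = -0.6626 → V/F = 0.2411
Converged at V/F = 0.2411.

V/F = 0.2411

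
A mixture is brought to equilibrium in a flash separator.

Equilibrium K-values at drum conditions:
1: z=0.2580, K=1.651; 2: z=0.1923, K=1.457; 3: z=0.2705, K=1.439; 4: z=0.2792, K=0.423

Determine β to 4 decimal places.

β = 0.7069

Let β = V/F and solve Σ zᵢ(Kᵢ−1)/(1+β(Kᵢ−1)) = 0.
Feasibility: ΣzᵢKᵢ = 1.2135, Σzᵢ/Kᵢ = 1.1363 — both > 1, two phases present.
Iterate (Newton) starting at β = 0.43:
  β = 0.4300: g = 0.09031, g' = -0.2961 → β = 0.7350
  β = 0.7350: g = -0.01056, g' = -0.3826 → β = 0.7074
  β = 0.7074: g = -0.00018, g' = -0.3699 → β = 0.7069
Converged at β = 0.7069.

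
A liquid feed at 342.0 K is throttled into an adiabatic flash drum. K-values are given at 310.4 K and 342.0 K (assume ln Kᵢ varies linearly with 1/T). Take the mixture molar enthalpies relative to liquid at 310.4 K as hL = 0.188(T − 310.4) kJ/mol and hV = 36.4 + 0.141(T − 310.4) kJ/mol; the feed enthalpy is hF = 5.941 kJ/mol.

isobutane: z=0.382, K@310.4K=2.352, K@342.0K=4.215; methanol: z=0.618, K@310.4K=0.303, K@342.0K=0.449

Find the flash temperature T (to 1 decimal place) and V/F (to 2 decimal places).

Adiabatic flash: solve Rachford–Rice at each trial T, then check hF = ψ·hV(T) + (1−ψ)·hL(T).
  T = 310.4 K: K = (2.352, 0.303), RR gives ψ = 0.091, H_out = 3.311 kJ/mol
  T = 342.0 K: K = (4.215, 0.449), RR gives ψ = 0.501, H_out = 23.435 kJ/mol
  T = 326.2 K: K = (3.193, 0.372), RR gives ψ = 0.327, H_out = 14.626 kJ/mol
  T = 318.3 K: K = (2.751, 0.337), RR gives ψ = 0.223, H_out = 9.520 kJ/mol
  T = 314.4 K: K = (2.549, 0.320), RR gives ψ = 0.163, H_out = 6.641 kJ/mol
  T = 312.4 K: K = (2.449, 0.311), RR gives ψ = 0.128, H_out = 5.031 kJ/mol
Linear interpolation between T = 312.4 (H_out = 5.031) and T = 314.4 (H_out = 6.641) on hF = 5.941 gives T ≈ 313.5 K, at which ψ = 0.15.

T = 313.5 K, V/F = 0.15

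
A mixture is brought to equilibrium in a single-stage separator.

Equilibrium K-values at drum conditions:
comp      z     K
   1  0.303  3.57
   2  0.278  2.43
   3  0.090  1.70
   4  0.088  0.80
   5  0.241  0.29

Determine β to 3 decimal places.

Rachford–Rice: g(β) = Σ zᵢ(Kᵢ−1)/(1+β(Kᵢ−1)) = 0.
Check two-phase: ΣzᵢKᵢ = 2.051 > 1 and Σzᵢ/Kᵢ = 1.193 > 1, so g(0) = 1.051 > 0 and g(1) = -0.193 < 0.
Newton–Raphson from β = 0.5:
  β = 0.500: g = 0.3344, g' = -0.897 → β = 0.873
  β = 0.873: g = -0.0151, g' = -1.165 → β = 0.860
Converged at β = 0.860.

β = 0.860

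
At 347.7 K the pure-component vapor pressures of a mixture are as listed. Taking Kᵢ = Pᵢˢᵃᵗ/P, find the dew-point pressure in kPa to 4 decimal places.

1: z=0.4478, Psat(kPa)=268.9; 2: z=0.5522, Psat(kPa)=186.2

Pdew = 215.9393 kPa

At the dew point ψ → 1, so Σzᵢ/Kᵢ = 1 with Kᵢ = Pᵢˢᵃᵗ/P ⇒ 1/P = Σzᵢ/Pᵢˢᵃᵗ.
1/P = 0.4478/268.9 + 0.5522/186.2 = 0.0046309 ⇒ P = 215.9393 kPa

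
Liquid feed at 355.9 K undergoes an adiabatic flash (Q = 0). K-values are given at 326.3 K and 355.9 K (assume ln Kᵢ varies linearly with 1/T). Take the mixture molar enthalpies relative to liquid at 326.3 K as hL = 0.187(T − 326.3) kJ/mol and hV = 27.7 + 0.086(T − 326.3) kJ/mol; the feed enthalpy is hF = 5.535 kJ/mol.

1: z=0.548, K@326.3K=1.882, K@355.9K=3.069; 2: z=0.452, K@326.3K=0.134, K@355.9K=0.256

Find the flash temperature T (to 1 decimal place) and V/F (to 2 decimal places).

T = 329.3 K, V/F = 0.18

Adiabatic flash: solve Rachford–Rice at each trial T, then check hF = ψ·hV(T) + (1−ψ)·hL(T).
  T = 326.3 K: K = (1.882, 0.134), RR gives ψ = 0.120, H_out = 3.333 kJ/mol
  T = 355.9 K: K = (3.069, 0.256), RR gives ψ = 0.518, H_out = 18.338 kJ/mol
  T = 341.1 K: K = (2.429, 0.188), RR gives ψ = 0.358, H_out = 12.160 kJ/mol
  T = 333.7 K: K = (2.144, 0.159), RR gives ψ = 0.257, H_out = 8.303 kJ/mol
  T = 330.0 K: K = (2.010, 0.146), RR gives ψ = 0.194, H_out = 6.005 kJ/mol
  T = 328.1 K: K = (1.944, 0.140), RR gives ψ = 0.158, H_out = 4.688 kJ/mol
Linear interpolation between T = 328.1 (H_out = 4.688) and T = 330.0 (H_out = 6.005) on hF = 5.535 gives T ≈ 329.3 K, at which ψ = 0.18.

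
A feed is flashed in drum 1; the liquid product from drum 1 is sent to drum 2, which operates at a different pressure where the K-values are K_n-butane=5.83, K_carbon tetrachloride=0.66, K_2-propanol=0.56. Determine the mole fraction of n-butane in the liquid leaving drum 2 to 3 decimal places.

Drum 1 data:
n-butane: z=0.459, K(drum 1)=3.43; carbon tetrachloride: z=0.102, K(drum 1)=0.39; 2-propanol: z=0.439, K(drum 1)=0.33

x_n-butane (drum 2) = 0.080

Drum 1:
Rachford–Rice: g(ψ₁) = Σ zᵢ(Kᵢ−1)/(1+ψ₁(Kᵢ−1)) = 0.
g(0) = ΣzᵢKᵢ − 1 = 0.759 and g(1) = 1 − Σzᵢ/Kᵢ = -0.726, so a root lies in (0, 1).
Newton–Raphson from ψ₁ = 0.5:
  ψ₁ = 0.500: g = -0.0283, g' = -1.077 → ψ₁ = 0.474
Converged at ψ₁ = 0.474.
Drum-1 compositions:
  n-butane: x = 0.213, y = 0.732
  carbon tetrachloride: x = 0.143, y = 0.056
  2-propanol: x = 0.643, y = 0.212
Drum-2 feed = drum-1 liquid: z₂ = (0.2134, 0.1435, 0.6432).
Drum 2:
Material balance + equilibrium reduce to Σ zᵢ(Kᵢ−1)/(1+ψ₂(Kᵢ−1)) = 0.
g(0) = ΣzᵢKᵢ − 1 = 0.699 and g(1) = 1 − Σzᵢ/Kᵢ = -0.403, so a root lies in (0, 1).
Newton iteration, ψ₂⁰ = 0.45:
  ψ₂ = 0.450: g = -0.0857, g' = -0.711 → ψ₂ = 0.329
  ψ₂ = 0.329: g = 0.0118, g' = -0.933 → ψ₂ = 0.342
Converged at ψ₂ = 0.342.
  n-butane: x = 0.080, y = 0.469
  carbon tetrachloride: x = 0.162, y = 0.107
  2-propanol: x = 0.757, y = 0.424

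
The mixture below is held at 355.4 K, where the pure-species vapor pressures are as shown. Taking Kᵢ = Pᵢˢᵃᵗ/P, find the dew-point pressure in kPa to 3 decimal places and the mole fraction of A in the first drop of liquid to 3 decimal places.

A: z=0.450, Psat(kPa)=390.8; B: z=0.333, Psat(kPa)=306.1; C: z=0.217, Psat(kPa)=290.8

Pdew = 334.943 kPa, x_A = 0.386

At the dew point ψ → 1, so Σzᵢ/Kᵢ = 1 with Kᵢ = Pᵢˢᵃᵗ/P ⇒ 1/P = Σzᵢ/Pᵢˢᵃᵗ.
1/P = 0.450/390.8 + 0.333/306.1 + 0.217/290.8 = 0.002986 ⇒ P = 334.943 kPa
xᵢ = zᵢP/Pᵢˢᵃᵗ ⇒ x_A = 0.450·334.943/390.8 = 0.386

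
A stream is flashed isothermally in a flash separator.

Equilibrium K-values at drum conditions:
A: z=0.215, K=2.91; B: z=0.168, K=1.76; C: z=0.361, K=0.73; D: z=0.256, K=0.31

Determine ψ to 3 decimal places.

Newton–Raphson from ψ = 0.5:
  ψ = 0.500: g = -0.0798, g' = -0.575 → ψ = 0.361
Converged at ψ = 0.361.

ψ = 0.361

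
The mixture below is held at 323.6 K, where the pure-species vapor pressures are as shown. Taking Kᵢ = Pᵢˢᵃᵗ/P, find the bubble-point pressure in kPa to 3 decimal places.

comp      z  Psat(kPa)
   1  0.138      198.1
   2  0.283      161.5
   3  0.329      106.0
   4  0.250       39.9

Pbub = 117.891 kPa

At the bubble point ψ → 0, so ΣzᵢKᵢ = 1 with Kᵢ = Pᵢˢᵃᵗ/P ⇒ P = ΣzᵢPᵢˢᵃᵗ.
P = 0.138·198.1 + 0.283·161.5 + 0.329·106.0 + 0.250·39.9 = 117.891 kPa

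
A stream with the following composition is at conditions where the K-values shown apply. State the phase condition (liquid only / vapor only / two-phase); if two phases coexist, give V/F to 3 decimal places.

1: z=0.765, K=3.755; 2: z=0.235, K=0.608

vapor only

ΣzᵢKᵢ = 3.015; Σzᵢ/Kᵢ = 0.590.
Since Σzᵢ/Kᵢ < 1 the mixture is above its dew point — single vapor phase.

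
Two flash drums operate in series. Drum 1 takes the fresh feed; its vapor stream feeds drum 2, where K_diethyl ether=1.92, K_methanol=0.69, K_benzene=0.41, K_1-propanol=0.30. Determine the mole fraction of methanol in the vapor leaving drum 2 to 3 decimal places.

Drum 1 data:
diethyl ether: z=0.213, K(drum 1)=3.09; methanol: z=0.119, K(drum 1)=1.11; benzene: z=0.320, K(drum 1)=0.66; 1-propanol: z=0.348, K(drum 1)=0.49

y_methanol (drum 2) = 0.095

Drum 1:
Material balance + equilibrium reduce to Σ zᵢ(Kᵢ−1)/(1+ψ₁(Kᵢ−1)) = 0.
Feasibility: ΣzᵢKᵢ = 1.172, Σzᵢ/Kᵢ = 1.371 — both > 1, two phases present.
Iterate (Newton) starting at ψ₁ = 0.49:
  ψ₁ = 0.490: g = -0.1348, g' = -0.443 → ψ₁ = 0.185
  ψ₁ = 0.185: g = 0.0216, g' = -0.637 → ψ₁ = 0.219
  ψ₁ = 0.219: g = 0.0007, g' = -0.597 → ψ₁ = 0.220
Converged at ψ₁ = 0.220.
Drum-1 compositions:
  diethyl ether: x = 0.146, y = 0.451
  methanol: x = 0.116, y = 0.129
  benzene: x = 0.346, y = 0.228
  1-propanol: x = 0.392, y = 0.192
Drum-2 feed = drum-1 vapor: z₂ = (0.4506, 0.1290, 0.2283, 0.1921).
Drum 2:
Let ψ₂ = V/F and solve Σ zᵢ(Kᵢ−1)/(1+ψ₂(Kᵢ−1)) = 0.
Check two-phase: ΣzᵢKᵢ = 1.105 > 1 and Σzᵢ/Kᵢ = 1.619 > 1, so g(0) = 0.105 > 0 and g(1) = -0.619 < 0.
Newton–Raphson from ψ₂ = 0.59:
  ψ₂ = 0.590: g = -0.2159, g' = -0.639 → ψ₂ = 0.252
  ψ₂ = 0.252: g = -0.0284, g' = -0.514 → ψ₂ = 0.197
Converged at ψ₂ = 0.197.
  diethyl ether: x = 0.381, y = 0.732
  methanol: x = 0.137, y = 0.095
  benzene: x = 0.258, y = 0.106
  1-propanol: x = 0.223, y = 0.067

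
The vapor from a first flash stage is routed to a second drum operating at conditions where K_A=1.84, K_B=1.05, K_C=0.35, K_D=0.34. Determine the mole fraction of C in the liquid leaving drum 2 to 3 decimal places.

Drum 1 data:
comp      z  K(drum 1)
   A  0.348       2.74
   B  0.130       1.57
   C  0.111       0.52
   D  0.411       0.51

Drum 1:
Rachford–Rice: g(ψ₁) = Σ zᵢ(Kᵢ−1)/(1+ψ₁(Kᵢ−1)) = 0.
g(0) = ΣzᵢKᵢ − 1 = 0.425 and g(1) = 1 − Σzᵢ/Kᵢ = -0.229, so a root lies in (0, 1).
Newton–Raphson from ψ₁ = 0.5:
  ψ₁ = 0.500: g = 0.0446, g' = -0.544 → ψ₁ = 0.582
  ψ₁ = 0.582: g = 0.0008, g' = -0.526 → ψ₁ = 0.584
Converged at ψ₁ = 0.584.
Drum-1 compositions:
  A: x = 0.173, y = 0.473
  B: x = 0.098, y = 0.153
  C: x = 0.154, y = 0.080
  D: x = 0.576, y = 0.294
Drum-2 feed = drum-1 vapor: z₂ = (0.4731, 0.1532, 0.0802, 0.2935).
Drum 2:
Material balance + equilibrium reduce to Σ zᵢ(Kᵢ−1)/(1+ψ₂(Kᵢ−1)) = 0.
Feasibility: ΣzᵢKᵢ = 1.159, Σzᵢ/Kᵢ = 1.495 — both > 1, two phases present.
Newton iteration, ψ₂⁰ = 0.35:
  ψ₂ = 0.350: g = -0.0048, g' = -0.473 → ψ₂ = 0.340
Converged at ψ₂ = 0.340.
  A: x = 0.368, y = 0.677
  B: x = 0.151, y = 0.158
  C: x = 0.103, y = 0.036
  D: x = 0.378, y = 0.129

x_C (drum 2) = 0.103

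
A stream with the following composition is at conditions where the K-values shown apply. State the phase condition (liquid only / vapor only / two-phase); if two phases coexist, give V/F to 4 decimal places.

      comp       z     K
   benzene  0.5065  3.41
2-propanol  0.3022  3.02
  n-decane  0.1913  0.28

vapor only

ΣzᵢKᵢ = 2.6934; Σzᵢ/Kᵢ = 0.9318.
Since Σzᵢ/Kᵢ < 1 the mixture is above its dew point — single vapor phase.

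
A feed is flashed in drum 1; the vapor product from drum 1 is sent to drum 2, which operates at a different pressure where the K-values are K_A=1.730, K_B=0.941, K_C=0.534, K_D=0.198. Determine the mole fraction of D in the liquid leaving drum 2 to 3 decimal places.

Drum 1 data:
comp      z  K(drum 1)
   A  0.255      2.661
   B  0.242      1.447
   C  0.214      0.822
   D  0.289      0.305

Drum 1:
Rachford–Rice: g(ψ₁) = Σ zᵢ(Kᵢ−1)/(1+ψ₁(Kᵢ−1)) = 0.
Check two-phase: ΣzᵢKᵢ = 1.293 > 1 and Σzᵢ/Kᵢ = 1.471 > 1, so g(0) = 0.293 > 0 and g(1) = -0.471 < 0.
Newton iteration, ψ₁⁰ = 0.5:
  ψ₁ = 0.500: g = -0.0298, g' = -0.578 → ψ₁ = 0.448
Converged at ψ₁ = 0.448.
Drum-1 compositions:
  A: x = 0.146, y = 0.389
  B: x = 0.202, y = 0.292
  C: x = 0.233, y = 0.191
  D: x = 0.420, y = 0.128
Drum-2 feed = drum-1 vapor: z₂ = (0.3891, 0.2918, 0.1911, 0.1280).
Drum 2:
Material balance + equilibrium reduce to Σ zᵢ(Kᵢ−1)/(1+ψ₂(Kᵢ−1)) = 0.
Check two-phase: ΣzᵢKᵢ = 1.075 > 1 and Σzᵢ/Kᵢ = 1.539 > 1, so g(0) = 0.075 > 0 and g(1) = -0.539 < 0.
Iterate (Newton) starting at ψ₂ = 0.33:
  ψ₂ = 0.330: g = -0.0335, g' = -0.346 → ψ₂ = 0.233
  ψ₂ = 0.233: g = -0.0009, g' = -0.329 → ψ₂ = 0.230
Converged at ψ₂ = 0.230.
  A: x = 0.333, y = 0.576
  B: x = 0.296, y = 0.278
  C: x = 0.214, y = 0.114
  D: x = 0.157, y = 0.031

x_D (drum 2) = 0.157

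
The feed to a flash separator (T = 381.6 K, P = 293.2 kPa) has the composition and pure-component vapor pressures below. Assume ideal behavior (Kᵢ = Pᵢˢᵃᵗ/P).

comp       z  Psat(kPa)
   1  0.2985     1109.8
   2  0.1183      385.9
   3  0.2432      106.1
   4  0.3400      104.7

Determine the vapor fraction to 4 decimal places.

Raoult's law: Kᵢ = Pᵢˢᵃᵗ/P = Pᵢˢᵃᵗ/293.2.
  K_1 = 1109.8/293.2 = 3.785130, K_2 = 385.9/293.2 = 1.316166, K_3 = 106.1/293.2 = 0.361869, K_4 = 104.7/293.2 = 0.357094
Let ψ = V/F and solve Σ zᵢ(Kᵢ−1)/(1+ψ(Kᵢ−1)) = 0.
g(0) = ΣzᵢKᵢ − 1 = 0.4950 and g(1) = 1 − Σzᵢ/Kᵢ = -0.7929, so a root lies in (0, 1).
Newton iteration, ψ⁰ = 0.5:
  ψ = 0.5000: g = -0.17028, g' = -0.9321 → ψ = 0.3173
  ψ = 0.3173: g = 0.00611, g' = -1.0398 → ψ = 0.3232
Converged at ψ = 0.3232.

ψ = 0.3232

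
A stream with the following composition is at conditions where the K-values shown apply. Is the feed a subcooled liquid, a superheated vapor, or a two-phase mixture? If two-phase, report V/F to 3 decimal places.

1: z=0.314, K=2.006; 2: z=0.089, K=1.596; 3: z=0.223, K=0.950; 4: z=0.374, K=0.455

ΣzᵢKᵢ = 1.154; Σzᵢ/Kᵢ = 1.269.
Both exceed 1, so a two-phase solution exists.
Iterate (Newton) starting at ψ = 0.5:
  ψ = 0.500: g = -0.0406, g' = -0.370 → ψ = 0.390
  ψ = 0.390: g = -0.0004, g' = -0.364 → ψ = 0.389
Converged at ψ = 0.389.

two-phase, V/F = 0.389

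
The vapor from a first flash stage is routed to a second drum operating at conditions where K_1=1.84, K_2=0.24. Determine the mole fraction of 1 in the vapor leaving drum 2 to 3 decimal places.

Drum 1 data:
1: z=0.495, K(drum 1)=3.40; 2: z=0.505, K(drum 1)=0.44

y_1 (drum 2) = 0.874

Drum 1:
Let ψ₁ = V/F and solve Σ zᵢ(Kᵢ−1)/(1+ψ₁(Kᵢ−1)) = 0.
Feasibility: ΣzᵢKᵢ = 1.905, Σzᵢ/Kᵢ = 1.293 — both > 1, two phases present.
Binary case is linear: z₁(K₁−1)(1+ψ₁(K₂−1)) + z₂(K₂−1)(1+ψ₁(K₁−1)) = 0
⇒ ψ₁ = [z₁(K₁−1)+z₂(K₂−1)] / [−(K₁−1)(K₂−1)] = 0.9052/1.3440 = 0.674
Drum-1 compositions:
  1: x = 0.189, y = 0.643
  2: x = 0.811, y = 0.357
Drum-2 feed = drum-1 vapor: z₂ = (0.6432, 0.3568).
Drum 2:
Material balance + equilibrium reduce to Σ zᵢ(Kᵢ−1)/(1+ψ₂(Kᵢ−1)) = 0.
Check two-phase: ΣzᵢKᵢ = 1.269 > 1 and Σzᵢ/Kᵢ = 1.836 > 1, so g(0) = 0.269 > 0 and g(1) = -0.836 < 0.
Newton iteration, ψ₂⁰ = 0.46:
  ψ₂ = 0.460: g = -0.0271, g' = -0.723 → ψ₂ = 0.422
Converged at ψ₂ = 0.422.
  1: x = 0.475, y = 0.874
  2: x = 0.525, y = 0.126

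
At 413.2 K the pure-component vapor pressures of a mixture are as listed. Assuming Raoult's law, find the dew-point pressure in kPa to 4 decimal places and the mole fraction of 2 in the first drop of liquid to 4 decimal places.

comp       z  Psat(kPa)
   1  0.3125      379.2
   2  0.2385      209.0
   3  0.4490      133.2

At the dew point ψ → 1, so Σzᵢ/Kᵢ = 1 with Kᵢ = Pᵢˢᵃᵗ/P ⇒ 1/P = Σzᵢ/Pᵢˢᵃᵗ.
1/P = 0.3125/379.2 + 0.2385/209.0 + 0.4490/133.2 = 0.0053361 ⇒ P = 187.4020 kPa
xᵢ = zᵢP/Pᵢˢᵃᵗ ⇒ x_2 = 0.2385·187.4020/209.0 = 0.2139

Pdew = 187.4020 kPa, x_2 = 0.2139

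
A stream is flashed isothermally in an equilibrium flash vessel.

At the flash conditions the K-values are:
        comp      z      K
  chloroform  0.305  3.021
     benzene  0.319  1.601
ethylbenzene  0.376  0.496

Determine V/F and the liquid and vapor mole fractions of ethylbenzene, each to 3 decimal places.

Rachford–Rice: g(V/F) = Σ zᵢ(Kᵢ−1)/(1+V/F(Kᵢ−1)) = 0.
Feasibility: ΣzᵢKᵢ = 1.619, Σzᵢ/Kᵢ = 1.058 — both > 1, two phases present.
Newton iteration, V/F⁰ = 0.5:
  V/F = 0.500: g = 0.2007, g' = -0.547 → V/F = 0.867
  V/F = 0.867: g = 0.0135, g' = -0.516 → V/F = 0.893
Converged at V/F = 0.893.
Compositions from xᵢ = zᵢ/(1+V/F(Kᵢ−1)), yᵢ = Kᵢxᵢ:
  chloroform: x = 0.109, y = 0.329
  benzene: x = 0.208, y = 0.332
  ethylbenzene: x = 0.684, y = 0.339

V/F = 0.893, x_ethylbenzene = 0.684, y_ethylbenzene = 0.339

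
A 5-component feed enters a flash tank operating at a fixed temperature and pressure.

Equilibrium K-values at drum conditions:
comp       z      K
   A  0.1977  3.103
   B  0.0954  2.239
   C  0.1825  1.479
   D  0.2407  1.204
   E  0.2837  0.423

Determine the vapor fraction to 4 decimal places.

Let ψ = V/F and solve Σ zᵢ(Kᵢ−1)/(1+ψ(Kᵢ−1)) = 0.
Feasibility: ΣzᵢKᵢ = 1.5068, Σzᵢ/Kᵢ = 1.1003 — both > 1, two phases present.
Iterate (Newton) starting at ψ = 0.49:
  ψ = 0.4900: g = 0.16553, g' = -0.4881 → ψ = 0.8291
  ψ = 0.8291: g = 0.00057, g' = -0.5277 → ψ = 0.8302
Converged at ψ = 0.8302.

ψ = 0.8302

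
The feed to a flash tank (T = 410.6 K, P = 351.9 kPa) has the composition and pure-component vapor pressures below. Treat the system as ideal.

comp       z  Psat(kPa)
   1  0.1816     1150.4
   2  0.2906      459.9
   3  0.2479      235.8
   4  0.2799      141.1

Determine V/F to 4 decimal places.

Raoult's law: Kᵢ = Pᵢˢᵃᵗ/P = Pᵢˢᵃᵗ/351.9.
  K_1 = 1150.4/351.9 = 3.269111, K_2 = 459.9/351.9 = 1.306905, K_3 = 235.8/351.9 = 0.670077, K_4 = 141.1/351.9 = 0.400966
Rachford–Rice: g(V/F) = Σ zᵢ(Kᵢ−1)/(1+V/F(Kᵢ−1)) = 0.
Feasibility: ΣzᵢKᵢ = 1.2518, Σzᵢ/Kᵢ = 1.3459 — both > 1, two phases present.
Newton–Raphson from V/F = 0.5:
  V/F = 0.5000: g = -0.06694, g' = -0.4692 → V/F = 0.3573
  V/F = 0.3573: g = 0.00188, g' = -0.5047 → V/F = 0.3611
Converged at V/F = 0.3611.

V/F = 0.3611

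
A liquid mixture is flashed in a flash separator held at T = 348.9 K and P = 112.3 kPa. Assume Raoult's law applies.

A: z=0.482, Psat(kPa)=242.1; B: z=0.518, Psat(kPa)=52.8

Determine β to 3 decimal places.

Raoult's law: Kᵢ = Pᵢˢᵃᵗ/P = Pᵢˢᵃᵗ/112.3.
  K_A = 242.1/112.3 = 2.15583, K_B = 52.8/112.3 = 0.47017
Rachford–Rice: g(β) = Σ zᵢ(Kᵢ−1)/(1+β(Kᵢ−1)) = 0.
g(0) = ΣzᵢKᵢ − 1 = 0.283 and g(1) = 1 − Σzᵢ/Kᵢ = -0.325, so a root lies in (0, 1).
Binary case is linear: z₁(K₁−1)(1+β(K₂−1)) + z₂(K₂−1)(1+β(K₁−1)) = 0
⇒ β = [z₁(K₁−1)+z₂(K₂−1)] / [−(K₁−1)(K₂−1)] = 0.2827/0.6124 = 0.462

β = 0.462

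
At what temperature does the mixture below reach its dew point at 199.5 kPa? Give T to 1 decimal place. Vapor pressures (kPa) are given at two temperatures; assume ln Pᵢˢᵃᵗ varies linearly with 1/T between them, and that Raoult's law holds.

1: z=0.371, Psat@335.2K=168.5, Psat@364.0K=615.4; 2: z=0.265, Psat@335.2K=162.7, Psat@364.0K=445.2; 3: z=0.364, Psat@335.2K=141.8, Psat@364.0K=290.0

T = 341.9 K

Dew-point temperature: Σzᵢ·P/Pᵢˢᵃᵗ(T) = 1. Interpolate ln Pᵢˢᵃᵗ = aᵢ + bᵢ/T.
  T = 335.2 K: ΣzᵢP/Pᵢˢᵃᵗ = 1.2763
  T = 364.0 K: ΣzᵢP/Pᵢˢᵃᵗ = 0.4894
  T = 349.6 K: ΣzᵢP/Pᵢˢᵃᵗ = 0.7691
  T = 342.4 K: ΣzᵢP/Pᵢˢᵃᵗ = 0.9834
  T = 338.8 K: ΣzᵢP/Pᵢˢᵃᵗ = 1.1182
  T = 340.6 K: ΣzᵢP/Pᵢˢᵃᵗ = 1.0481
Interpolating between 340.6 K and 342.4 K gives T ≈ 341.9 K.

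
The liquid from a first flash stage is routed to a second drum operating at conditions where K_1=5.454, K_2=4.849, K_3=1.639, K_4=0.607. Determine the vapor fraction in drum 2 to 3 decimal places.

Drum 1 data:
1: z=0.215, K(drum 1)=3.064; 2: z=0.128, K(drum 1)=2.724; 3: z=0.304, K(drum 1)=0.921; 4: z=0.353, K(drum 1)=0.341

V/F (drum 2) = 0.860

Drum 1:
Iterate (Newton) starting at ψ₁ = 0.34:
  ψ₁ = 0.340: g = 0.0754, g' = -0.724 → ψ₁ = 0.444
  ψ₁ = 0.444: g = 0.0027, g' = -0.680 → ψ₁ = 0.448
Converged at ψ₁ = 0.448.
Drum-1 compositions:
  1: x = 0.112, y = 0.342
  2: x = 0.072, y = 0.197
  3: x = 0.315, y = 0.290
  4: x = 0.501, y = 0.171
Drum-2 feed = drum-1 liquid: z₂ = (0.1117, 0.0722, 0.3152, 0.5009).
Drum 2:
Let ψ₂ = V/F and solve Σ zᵢ(Kᵢ−1)/(1+ψ₂(Kᵢ−1)) = 0.
g(0) = ΣzᵢKᵢ − 1 = 0.780 and g(1) = 1 − Σzᵢ/Kᵢ = -0.053, so a root lies in (0, 1).
Iterate (Newton) starting at ψ₂ = 0.5:
  ψ₂ = 0.500: g = 0.1568, g' = -0.532 → ψ₂ = 0.795
  ψ₂ = 0.795: g = 0.0252, g' = -0.393 → ψ₂ = 0.859
  ψ₂ = 0.859: g = 0.0003, g' = -0.383 → ψ₂ = 0.860
Converged at ψ₂ = 0.860.
  1: x = 0.023, y = 0.126
  2: x = 0.017, y = 0.081
  3: x = 0.203, y = 0.333
  4: x = 0.757, y = 0.459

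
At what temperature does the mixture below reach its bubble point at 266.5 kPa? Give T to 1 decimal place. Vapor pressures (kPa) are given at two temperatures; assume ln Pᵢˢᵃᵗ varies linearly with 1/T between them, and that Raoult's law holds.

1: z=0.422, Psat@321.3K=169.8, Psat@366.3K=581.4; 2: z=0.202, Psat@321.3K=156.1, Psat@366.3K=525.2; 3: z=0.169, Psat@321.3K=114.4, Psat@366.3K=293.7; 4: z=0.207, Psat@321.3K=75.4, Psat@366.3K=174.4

T = 345.6 K

Bubble-point temperature: ΣzᵢPᵢˢᵃᵗ(T) = P. Interpolate ln Pᵢˢᵃᵗ = aᵢ + bᵢ/T.
  T = 321.3 K: ΣzᵢPᵢˢᵃᵗ = 138.13 kPa
  T = 366.3 K: ΣzᵢPᵢˢᵃᵗ = 437.18 kPa
  T = 343.8 K: ΣzᵢPᵢˢᵃᵗ = 254.57 kPa
  T = 355.1 K: ΣzᵢPᵢˢᵃᵗ = 336.71 kPa
  T = 349.5 K: ΣzᵢPᵢˢᵃᵗ = 293.76 kPa
  T = 346.6 K: ΣzᵢPᵢˢᵃᵗ = 273.27 kPa
Interpolating between 343.8 K and 346.6 K gives T ≈ 345.6 K.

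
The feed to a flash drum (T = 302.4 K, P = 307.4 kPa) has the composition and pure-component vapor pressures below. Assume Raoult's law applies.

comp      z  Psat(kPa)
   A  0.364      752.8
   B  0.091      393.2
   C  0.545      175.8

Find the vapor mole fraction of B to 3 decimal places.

Raoult's law: Kᵢ = Pᵢˢᵃᵗ/P = Pᵢˢᵃᵗ/307.4.
  K_A = 752.8/307.4 = 2.44893, K_B = 393.2/307.4 = 1.27912, K_C = 175.8/307.4 = 0.57189
Material balance + equilibrium reduce to Σ zᵢ(Kᵢ−1)/(1+ψ(Kᵢ−1)) = 0.
Check two-phase: ΣzᵢKᵢ = 1.319 > 1 and Σzᵢ/Kᵢ = 1.173 > 1, so g(0) = 0.319 > 0 and g(1) = -0.173 < 0.
Newton–Raphson from ψ = 0.5:
  ψ = 0.500: g = 0.0313, g' = -0.424 → ψ = 0.574
  ψ = 0.574: g = 0.0006, g' = -0.409 → ψ = 0.575
Converged at ψ = 0.575.
Compositions from xᵢ = zᵢ/(1+ψ(Kᵢ−1)), yᵢ = Kᵢxᵢ:
  A: x = 0.199, y = 0.486
  B: x = 0.078, y = 0.100
  C: x = 0.723, y = 0.414

y_B = 0.100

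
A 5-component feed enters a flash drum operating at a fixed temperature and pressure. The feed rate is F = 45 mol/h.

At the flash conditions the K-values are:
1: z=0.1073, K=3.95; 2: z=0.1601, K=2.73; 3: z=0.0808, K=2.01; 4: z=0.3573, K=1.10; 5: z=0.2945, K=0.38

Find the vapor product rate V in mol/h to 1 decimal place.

V = 30.5 mol/h

Rachford–Rice: g(ψ) = Σ zᵢ(Kᵢ−1)/(1+ψ(Kᵢ−1)) = 0.
Check two-phase: ΣzᵢKᵢ = 1.5283 > 1 and Σzᵢ/Kᵢ = 1.2258 > 1, so g(0) = 0.5283 > 0 and g(1) = -0.2258 < 0.
Newton–Raphson from ψ = 0.4:
  ψ = 0.4000: g = 0.15857, g' = -0.6092 → ψ = 0.6603
  ψ = 0.6603: g = 0.00998, g' = -0.5692 → ψ = 0.6778
Converged at ψ = 0.6778.
Then V = ψ·F = 0.6778·45 = 30.5 mol/h and L = F − V = 14.5 mol/h.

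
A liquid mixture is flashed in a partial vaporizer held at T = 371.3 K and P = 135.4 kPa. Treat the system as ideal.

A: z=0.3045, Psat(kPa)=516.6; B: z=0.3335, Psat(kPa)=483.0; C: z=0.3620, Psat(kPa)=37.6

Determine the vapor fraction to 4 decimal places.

Raoult's law: Kᵢ = Pᵢˢᵃᵗ/P = Pᵢˢᵃᵗ/135.4.
  K_A = 516.6/135.4 = 3.815362, K_B = 483.0/135.4 = 3.567208, K_C = 37.6/135.4 = 0.277696
Rachford–Rice: g(ψ) = Σ zᵢ(Kᵢ−1)/(1+ψ(Kᵢ−1)) = 0.
g(0) = ΣzᵢKᵢ − 1 = 1.4520 and g(1) = 1 − Σzᵢ/Kᵢ = -0.4769, so a root lies in (0, 1).
Iterate (Newton) starting at ψ = 0.5:
  ψ = 0.5000: g = 0.32169, g' = -1.3006 → ψ = 0.7473
  ψ = 0.7473: g = 0.00135, g' = -1.4003 → ψ = 0.7483
Converged at ψ = 0.7483.

ψ = 0.7483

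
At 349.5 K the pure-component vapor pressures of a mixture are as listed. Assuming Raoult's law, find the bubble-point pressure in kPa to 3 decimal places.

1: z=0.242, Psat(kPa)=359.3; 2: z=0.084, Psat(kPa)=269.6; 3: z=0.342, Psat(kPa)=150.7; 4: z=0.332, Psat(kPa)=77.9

Pbub = 186.999 kPa

At the bubble point ψ → 0, so ΣzᵢKᵢ = 1 with Kᵢ = Pᵢˢᵃᵗ/P ⇒ P = ΣzᵢPᵢˢᵃᵗ.
P = 0.242·359.3 + 0.084·269.6 + 0.342·150.7 + 0.332·77.9 = 186.999 kPa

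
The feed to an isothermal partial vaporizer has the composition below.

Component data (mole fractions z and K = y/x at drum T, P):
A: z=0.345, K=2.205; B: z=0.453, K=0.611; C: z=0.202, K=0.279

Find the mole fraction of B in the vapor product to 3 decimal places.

y_B = 0.294

Material balance + equilibrium reduce to Σ zᵢ(Kᵢ−1)/(1+V/F(Kᵢ−1)) = 0.
Check two-phase: ΣzᵢKᵢ = 1.094 > 1 and Σzᵢ/Kᵢ = 1.622 > 1, so g(0) = 0.094 > 0 and g(1) = -0.622 < 0.
Newton iteration, V/F⁰ = 0.5:
  V/F = 0.500: g = -0.1871, g' = -0.557 → V/F = 0.164
  V/F = 0.164: g = -0.0065, g' = -0.562 → V/F = 0.153
Converged at V/F = 0.153.
Compositions from xᵢ = zᵢ/(1+V/F(Kᵢ−1)), yᵢ = Kᵢxᵢ:
  A: x = 0.291, y = 0.642
  B: x = 0.482, y = 0.294
  C: x = 0.227, y = 0.063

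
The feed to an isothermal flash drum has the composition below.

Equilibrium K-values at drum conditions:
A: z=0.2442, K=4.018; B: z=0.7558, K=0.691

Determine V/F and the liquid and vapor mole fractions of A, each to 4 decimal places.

V/F = 0.5399, x_A = 0.0929, y_A = 0.3732

Material balance + equilibrium reduce to Σ zᵢ(Kᵢ−1)/(1+V/F(Kᵢ−1)) = 0.
g(0) = ΣzᵢKᵢ − 1 = 0.5035 and g(1) = 1 − Σzᵢ/Kᵢ = -0.1546, so a root lies in (0, 1).
Binary case is linear: z₁(K₁−1)(1+V/F(K₂−1)) + z₂(K₂−1)(1+V/F(K₁−1)) = 0
⇒ V/F = [z₁(K₁−1)+z₂(K₂−1)] / [−(K₁−1)(K₂−1)] = 0.50345/0.93256 = 0.5399
Compositions from xᵢ = zᵢ/(1+V/F(Kᵢ−1)), yᵢ = Kᵢxᵢ:
  A: x = 0.0929, y = 0.3732
  B: x = 0.9071, y = 0.6268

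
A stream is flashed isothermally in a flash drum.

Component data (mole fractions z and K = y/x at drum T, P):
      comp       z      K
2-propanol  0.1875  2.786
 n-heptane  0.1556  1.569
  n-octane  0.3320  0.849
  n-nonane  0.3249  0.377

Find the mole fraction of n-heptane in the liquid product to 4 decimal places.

Let β = V/F and solve Σ zᵢ(Kᵢ−1)/(1+β(Kᵢ−1)) = 0.
g(0) = ΣzᵢKᵢ − 1 = 0.1709 and g(1) = 1 − Σzᵢ/Kᵢ = -0.4193, so a root lies in (0, 1).
Newton iteration, β⁰ = 0.5:
  β = 0.5000: g = -0.10239, g' = -0.4723 → β = 0.2832
  β = 0.2832: g = 0.00048, g' = -0.4953 → β = 0.2842
Converged at β = 0.2842.
Compositions from xᵢ = zᵢ/(1+β(Kᵢ−1)), yᵢ = Kᵢxᵢ:
  2-propanol: x = 0.1244, y = 0.3465
  n-heptane: x = 0.1339, y = 0.2102
  n-octane: x = 0.3469, y = 0.2945
  n-nonane: x = 0.3948, y = 0.1488

x_n-heptane = 0.1339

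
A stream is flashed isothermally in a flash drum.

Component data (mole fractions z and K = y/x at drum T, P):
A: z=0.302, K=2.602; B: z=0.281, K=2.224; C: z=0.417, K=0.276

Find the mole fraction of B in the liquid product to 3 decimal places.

Let ψ = V/F and solve Σ zᵢ(Kᵢ−1)/(1+ψ(Kᵢ−1)) = 0.
g(0) = ΣzᵢKᵢ − 1 = 0.526 and g(1) = 1 − Σzᵢ/Kᵢ = -0.753, so a root lies in (0, 1).
Iterate (Newton) starting at ψ = 0.53:
  ψ = 0.530: g = -0.0196, g' = -0.957 → ψ = 0.509
Converged at ψ = 0.509.
Compositions from xᵢ = zᵢ/(1+ψ(Kᵢ−1)), yᵢ = Kᵢxᵢ:
  A: x = 0.166, y = 0.433
  B: x = 0.173, y = 0.385
  C: x = 0.661, y = 0.182

x_B = 0.173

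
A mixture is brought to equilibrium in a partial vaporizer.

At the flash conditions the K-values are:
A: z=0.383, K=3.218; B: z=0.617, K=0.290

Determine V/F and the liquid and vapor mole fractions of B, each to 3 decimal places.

V/F = 0.261, x_B = 0.758, y_B = 0.220

Material balance + equilibrium reduce to Σ zᵢ(Kᵢ−1)/(1+V/F(Kᵢ−1)) = 0.
Check two-phase: ΣzᵢKᵢ = 1.411 > 1 and Σzᵢ/Kᵢ = 2.247 > 1, so g(0) = 0.411 > 0 and g(1) = -1.247 < 0.
Iterate (Newton) starting at V/F = 0.42:
  V/F = 0.420: g = -0.1844, g' = -1.137 → V/F = 0.258
  V/F = 0.258: g = 0.0043, g' = -1.229 → V/F = 0.261
Converged at V/F = 0.261.
Compositions from xᵢ = zᵢ/(1+V/F(Kᵢ−1)), yᵢ = Kᵢxᵢ:
  A: x = 0.242, y = 0.780
  B: x = 0.758, y = 0.220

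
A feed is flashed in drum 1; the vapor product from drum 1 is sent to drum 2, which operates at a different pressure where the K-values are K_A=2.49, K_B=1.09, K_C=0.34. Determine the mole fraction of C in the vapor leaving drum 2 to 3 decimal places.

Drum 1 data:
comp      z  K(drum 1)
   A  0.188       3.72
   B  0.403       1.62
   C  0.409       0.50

y_C (drum 2) = 0.140

Drum 1:
Let ψ₁ = V/F and solve Σ zᵢ(Kᵢ−1)/(1+ψ₁(Kᵢ−1)) = 0.
Check two-phase: ΣzᵢKᵢ = 1.557 > 1 and Σzᵢ/Kᵢ = 1.117 > 1, so g(0) = 0.557 > 0 and g(1) = -0.117 < 0.
Newton–Raphson from ψ₁ = 0.63:
  ψ₁ = 0.630: g = 0.0696, g' = -0.487 → ψ₁ = 0.773
  ψ₁ = 0.773: g = 0.0004, g' = -0.487 → ψ₁ = 0.774
Converged at ψ₁ = 0.774.
Drum-1 compositions:
  A: x = 0.061, y = 0.225
  B: x = 0.272, y = 0.441
  C: x = 0.667, y = 0.334
Drum-2 feed = drum-1 vapor: z₂ = (0.2253, 0.4412, 0.3336).
Drum 2:
Newton–Raphson from ψ₂ = 0.66:
  ψ₂ = 0.660: g = -0.1834, g' = -0.586 → ψ₂ = 0.347
  ψ₂ = 0.347: g = -0.0260, g' = -0.465 → ψ₂ = 0.292
Converged at ψ₂ = 0.292.
  A: x = 0.157, y = 0.391
  B: x = 0.430, y = 0.469
  C: x = 0.413, y = 0.140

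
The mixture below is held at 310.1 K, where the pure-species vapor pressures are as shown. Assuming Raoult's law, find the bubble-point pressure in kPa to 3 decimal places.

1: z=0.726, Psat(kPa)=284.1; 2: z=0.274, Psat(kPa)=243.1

Pbub = 272.866 kPa

At the bubble point ψ → 0, so ΣzᵢKᵢ = 1 with Kᵢ = Pᵢˢᵃᵗ/P ⇒ P = ΣzᵢPᵢˢᵃᵗ.
P = 0.726·284.1 + 0.274·243.1 = 272.866 kPa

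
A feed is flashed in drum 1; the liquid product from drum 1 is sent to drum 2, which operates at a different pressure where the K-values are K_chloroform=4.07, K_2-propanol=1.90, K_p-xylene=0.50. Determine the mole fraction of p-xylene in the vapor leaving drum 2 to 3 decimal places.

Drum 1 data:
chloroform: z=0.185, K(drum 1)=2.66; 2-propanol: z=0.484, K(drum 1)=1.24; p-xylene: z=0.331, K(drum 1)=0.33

Drum 1:
Material balance + equilibrium reduce to Σ zᵢ(Kᵢ−1)/(1+ψ₁(Kᵢ−1)) = 0.
g(0) = ΣzᵢKᵢ − 1 = 0.201 and g(1) = 1 − Σzᵢ/Kᵢ = -0.463, so a root lies in (0, 1).
Newton iteration, ψ₁⁰ = 0.5:
  ψ₁ = 0.500: g = -0.0620, g' = -0.510 → ψ₁ = 0.379
  ψ₁ = 0.379: g = -0.0021, g' = -0.482 → ψ₁ = 0.374
Converged at ψ₁ = 0.374.
Drum-1 compositions:
  chloroform: x = 0.114, y = 0.304
  2-propanol: x = 0.444, y = 0.551
  p-xylene: x = 0.442, y = 0.146
Drum-2 feed = drum-1 liquid: z₂ = (0.1141, 0.4441, 0.4418).
Drum 2:
Rachford–Rice: g(ψ₂) = Σ zᵢ(Kᵢ−1)/(1+ψ₂(Kᵢ−1)) = 0.
Feasibility: ΣzᵢKᵢ = 1.529, Σzᵢ/Kᵢ = 1.145 — both > 1, two phases present.
Newton iteration, ψ₂⁰ = 0.5:
  ψ₂ = 0.500: g = 0.1193, g' = -0.535 → ψ₂ = 0.723
  ψ₂ = 0.723: g = 0.0049, g' = -0.507 → ψ₂ = 0.733
Converged at ψ₂ = 0.733.
  chloroform: x = 0.035, y = 0.143
  2-propanol: x = 0.268, y = 0.508
  p-xylene: x = 0.697, y = 0.349

y_p-xylene (drum 2) = 0.349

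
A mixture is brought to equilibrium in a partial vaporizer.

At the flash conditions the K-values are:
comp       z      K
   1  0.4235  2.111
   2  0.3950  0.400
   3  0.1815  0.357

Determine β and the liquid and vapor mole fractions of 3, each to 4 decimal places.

β = 0.1713, x_3 = 0.2040, y_3 = 0.0728

Material balance + equilibrium reduce to Σ zᵢ(Kᵢ−1)/(1+β(Kᵢ−1)) = 0.
g(0) = ΣzᵢKᵢ − 1 = 0.1168 and g(1) = 1 − Σzᵢ/Kᵢ = -0.6965, so a root lies in (0, 1).
Newton iteration, β⁰ = 0.5:
  β = 0.5000: g = -0.20809, g' = -0.6693 → β = 0.1891
  β = 0.1891: g = -0.01135, g' = -0.6352 → β = 0.1712
  β = 0.1712: g = 0.00005, g' = -0.6404 → β = 0.1713
Converged at β = 0.1713.
Compositions from xᵢ = zᵢ/(1+β(Kᵢ−1)), yᵢ = Kᵢxᵢ:
  1: x = 0.3558, y = 0.7511
  2: x = 0.4402, y = 0.1761
  3: x = 0.2040, y = 0.0728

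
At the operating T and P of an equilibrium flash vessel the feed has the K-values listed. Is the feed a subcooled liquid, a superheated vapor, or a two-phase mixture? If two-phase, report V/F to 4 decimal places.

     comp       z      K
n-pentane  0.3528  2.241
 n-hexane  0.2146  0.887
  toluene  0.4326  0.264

two-phase, V/F = 0.1304

ΣzᵢKᵢ = 1.0952; Σzᵢ/Kᵢ = 2.0380.
Both exceed 1, so a two-phase solution exists.
Rachford–Rice: g(ψ) = Σ zᵢ(Kᵢ−1)/(1+ψ(Kᵢ−1)) = 0.
Newton iteration, ψ⁰ = 0.61:
  ψ = 0.6100: g = -0.35466, g' = -0.9509 → ψ = 0.2370
  ψ = 0.2370: g = -0.07228, g' = -0.6712 → ψ = 0.1293
  ψ = 0.1293: g = 0.00078, g' = -0.6925 → ψ = 0.1304
Converged at ψ = 0.1304.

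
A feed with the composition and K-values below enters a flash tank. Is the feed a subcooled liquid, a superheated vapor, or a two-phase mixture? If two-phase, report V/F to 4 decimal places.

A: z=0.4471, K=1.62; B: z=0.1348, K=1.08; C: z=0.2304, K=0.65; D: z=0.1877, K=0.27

ΣzᵢKᵢ = 1.0703; Σzᵢ/Kᵢ = 1.4504.
Both exceed 1, so a two-phase solution exists.
Rachford–Rice: g(ψ) = Σ zᵢ(Kᵢ−1)/(1+ψ(Kᵢ−1)) = 0.
Iterate (Newton) starting at ψ = 0.5:
  ψ = 0.5000: g = -0.09155, g' = -0.3905 → ψ = 0.2655
  ψ = 0.2655: g = -0.01029, g' = -0.3158 → ψ = 0.2329
  ψ = 0.2329: g = -0.00008, g' = -0.3107 → ψ = 0.2327
Converged at ψ = 0.2327.

two-phase, V/F = 0.2327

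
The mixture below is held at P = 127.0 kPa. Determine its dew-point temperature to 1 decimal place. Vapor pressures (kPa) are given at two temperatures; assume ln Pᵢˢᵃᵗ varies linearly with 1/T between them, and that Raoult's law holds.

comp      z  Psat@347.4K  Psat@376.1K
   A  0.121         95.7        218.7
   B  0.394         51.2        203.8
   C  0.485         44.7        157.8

T = 367.7 K

Dew-point temperature: Σzᵢ·P/Pᵢˢᵃᵗ(T) = 1. Interpolate ln Pᵢˢᵃᵗ = aᵢ + bᵢ/T.
  T = 347.4 K: ΣzᵢP/Pᵢˢᵃᵗ = 2.5158
  T = 376.1 K: ΣzᵢP/Pᵢˢᵃᵗ = 0.7061
  T = 361.8 K: ΣzᵢP/Pᵢˢᵃᵗ = 1.2935
  T = 369.0 K: ΣzᵢP/Pᵢˢᵃᵗ = 0.9475
  T = 365.4 K: ΣzᵢP/Pᵢˢᵃᵗ = 1.1052
  T = 367.2 K: ΣzᵢP/Pᵢˢᵃᵗ = 1.0229
Interpolating between 367.2 K and 369.0 K gives T ≈ 367.7 K.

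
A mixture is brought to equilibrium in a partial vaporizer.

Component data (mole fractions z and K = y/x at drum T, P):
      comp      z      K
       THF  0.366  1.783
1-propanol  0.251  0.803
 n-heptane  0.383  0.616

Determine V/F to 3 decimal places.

Rachford–Rice: g(V/F) = Σ zᵢ(Kᵢ−1)/(1+V/F(Kᵢ−1)) = 0.
Check two-phase: ΣzᵢKᵢ = 1.090 > 1 and Σzᵢ/Kᵢ = 1.140 > 1, so g(0) = 0.090 > 0 and g(1) = -0.140 < 0.
Iterate (Newton) starting at V/F = 0.5:
  V/F = 0.500: g = -0.0309, g' = -0.214 → V/F = 0.356
  V/F = 0.356: g = 0.0006, g' = -0.224 → V/F = 0.359
Converged at V/F = 0.359.

V/F = 0.359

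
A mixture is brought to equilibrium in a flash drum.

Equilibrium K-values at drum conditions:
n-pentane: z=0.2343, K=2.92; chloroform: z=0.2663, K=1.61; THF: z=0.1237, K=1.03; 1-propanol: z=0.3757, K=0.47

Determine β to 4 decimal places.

Iterate (Newton) starting at β = 0.63:
  β = 0.6300: g = 0.02564, g' = -0.4666 → β = 0.6850
  β = 0.6850: g = -0.00009, g' = -0.4707 → β = 0.6848
Converged at β = 0.6848.

β = 0.6848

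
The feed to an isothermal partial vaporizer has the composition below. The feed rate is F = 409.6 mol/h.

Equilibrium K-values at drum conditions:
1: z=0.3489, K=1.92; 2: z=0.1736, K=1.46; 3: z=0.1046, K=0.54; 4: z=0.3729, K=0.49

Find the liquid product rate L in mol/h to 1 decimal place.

L = 241.1 mol/h

Rachford–Rice: g(β) = Σ zᵢ(Kᵢ−1)/(1+β(Kᵢ−1)) = 0.
g(0) = ΣzᵢKᵢ − 1 = 0.1625 and g(1) = 1 − Σzᵢ/Kᵢ = -0.2553, so a root lies in (0, 1).
Newton iteration, β⁰ = 0.5:
  β = 0.5000: g = -0.03298, g' = -0.3749 → β = 0.4120
  β = 0.4120: g = -0.00025, g' = -0.3704 → β = 0.4113
Converged at β = 0.4113.
Then V = β·F = 0.4113·409.6 = 168.5 mol/h and L = F − V = 241.1 mol/h.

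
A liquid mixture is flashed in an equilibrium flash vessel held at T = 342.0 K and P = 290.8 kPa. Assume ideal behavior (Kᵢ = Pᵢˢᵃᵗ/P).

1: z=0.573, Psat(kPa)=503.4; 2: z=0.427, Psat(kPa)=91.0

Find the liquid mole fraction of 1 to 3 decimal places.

x_1 = 0.484

Raoult's law: Kᵢ = Pᵢˢᵃᵗ/P = Pᵢˢᵃᵗ/290.8.
  K_1 = 503.4/290.8 = 1.73109, K_2 = 91.0/290.8 = 0.31293
Material balance + equilibrium reduce to Σ zᵢ(Kᵢ−1)/(1+ψ(Kᵢ−1)) = 0.
Check two-phase: ΣzᵢKᵢ = 1.126 > 1 and Σzᵢ/Kᵢ = 1.696 > 1, so g(0) = 0.126 > 0 and g(1) = -0.696 < 0.
Newton iteration, ψ⁰ = 0.5:
  ψ = 0.500: g = -0.1401, g' = -0.632 → ψ = 0.278
  ψ = 0.278: g = -0.0146, g' = -0.520 → ψ = 0.250
Converged at ψ = 0.250.
Compositions from xᵢ = zᵢ/(1+ψ(Kᵢ−1)), yᵢ = Kᵢxᵢ:
  1: x = 0.484, y = 0.839
  2: x = 0.516, y = 0.161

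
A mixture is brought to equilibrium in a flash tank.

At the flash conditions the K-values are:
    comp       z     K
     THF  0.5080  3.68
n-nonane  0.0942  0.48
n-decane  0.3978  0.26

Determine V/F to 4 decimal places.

V/F = 0.5384

Rachford–Rice: g(V/F) = Σ zᵢ(Kᵢ−1)/(1+V/F(Kᵢ−1)) = 0.
g(0) = ΣzᵢKᵢ − 1 = 1.0181 and g(1) = 1 − Σzᵢ/Kᵢ = -0.8643, so a root lies in (0, 1).
Newton iteration, V/F⁰ = 0.5:
  V/F = 0.5000: g = 0.04836, g' = -1.2617 → V/F = 0.5383
  V/F = 0.5383: g = 0.00003, g' = -1.2624 → V/F = 0.5384
Converged at V/F = 0.5384.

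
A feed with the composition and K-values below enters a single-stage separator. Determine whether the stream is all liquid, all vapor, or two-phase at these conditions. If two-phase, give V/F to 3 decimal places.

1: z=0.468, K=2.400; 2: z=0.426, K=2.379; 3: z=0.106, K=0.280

ΣzᵢKᵢ = 2.166; Σzᵢ/Kᵢ = 0.753.
Since Σzᵢ/Kᵢ < 1 the mixture is above its dew point — single vapor phase.

all vapor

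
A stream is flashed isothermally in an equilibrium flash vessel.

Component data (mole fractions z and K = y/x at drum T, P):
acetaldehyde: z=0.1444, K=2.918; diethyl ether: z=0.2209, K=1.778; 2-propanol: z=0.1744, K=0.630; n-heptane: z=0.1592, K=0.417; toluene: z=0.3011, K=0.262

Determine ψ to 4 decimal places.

Let ψ = V/F and solve Σ zᵢ(Kᵢ−1)/(1+ψ(Kᵢ−1)) = 0.
Feasibility: ΣzᵢKᵢ = 1.0693, Σzᵢ/Kᵢ = 1.9816 — both > 1, two phases present.
Newton iteration, ψ⁰ = 0.66:
  ψ = 0.6600: g = -0.43369, g' = -0.9699 → ψ = 0.2129
  ψ = 0.2129: g = -0.09553, g' = -0.6957 → ψ = 0.0756
  ψ = 0.0756: g = 0.00541, g' = -0.7929 → ψ = 0.0824
Converged at ψ = 0.0824.

ψ = 0.0824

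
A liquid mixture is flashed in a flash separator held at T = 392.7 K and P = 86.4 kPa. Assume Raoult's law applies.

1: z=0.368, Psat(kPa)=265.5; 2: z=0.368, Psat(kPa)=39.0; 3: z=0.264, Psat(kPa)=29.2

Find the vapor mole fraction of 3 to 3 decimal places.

y_3 = 0.112

Raoult's law: Kᵢ = Pᵢˢᵃᵗ/P = Pᵢˢᵃᵗ/86.4.
  K_1 = 265.5/86.4 = 3.07292, K_2 = 39.0/86.4 = 0.45139, K_3 = 29.2/86.4 = 0.33796
Rachford–Rice: g(V/F) = Σ zᵢ(Kᵢ−1)/(1+V/F(Kᵢ−1)) = 0.
Check two-phase: ΣzᵢKᵢ = 1.386 > 1 and Σzᵢ/Kᵢ = 1.716 > 1, so g(0) = 0.386 > 0 and g(1) = -0.716 < 0.
Newton iteration, V/F⁰ = 0.5:
  V/F = 0.500: g = -0.1649, g' = -0.850 → V/F = 0.306
  V/F = 0.306: g = 0.0049, g' = -0.934 → V/F = 0.311
Converged at V/F = 0.311.
Compositions from xᵢ = zᵢ/(1+V/F(Kᵢ−1)), yᵢ = Kᵢxᵢ:
  1: x = 0.224, y = 0.687
  2: x = 0.444, y = 0.200
  3: x = 0.333, y = 0.112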